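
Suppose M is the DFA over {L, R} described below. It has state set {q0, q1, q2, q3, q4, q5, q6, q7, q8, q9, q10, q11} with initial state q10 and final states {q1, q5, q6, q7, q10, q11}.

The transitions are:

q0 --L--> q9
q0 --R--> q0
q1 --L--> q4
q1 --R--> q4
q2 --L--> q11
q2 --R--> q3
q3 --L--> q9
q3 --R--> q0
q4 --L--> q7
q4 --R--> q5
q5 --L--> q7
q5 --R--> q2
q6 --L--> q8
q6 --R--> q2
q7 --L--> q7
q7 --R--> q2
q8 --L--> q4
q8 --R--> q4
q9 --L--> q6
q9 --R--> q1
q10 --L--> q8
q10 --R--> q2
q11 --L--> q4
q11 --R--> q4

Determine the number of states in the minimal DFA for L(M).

8

All states are reachable from the start state.
P0 = {q1,q5,q6,q7,q10,q11} | {q0,q2,q3,q4,q8,q9}.
On input L, block {q1,q5,q6,q7,q10,q11} splits into {q1,q6,q10,q11} and {q5,q7}.
Refine {q0,q2,q3,q4,q8,q9} on symbol L: members go to different blocks, giving {q0,q3,q8} and {q2,q9} and {q4}.
Refine {q1,q6,q10,q11} on symbol L: members go to different blocks, giving {q1,q11} and {q6,q10}.
Refine {q0,q3,q8} on symbol L: members go to different blocks, giving {q0,q3} and {q8}.
Refine {q2,q9} on symbol L: members go to different blocks, giving {q2} and {q9}.
No further refinement is possible. Final partition (8 blocks): {q1,q11} | {q0,q3} | {q5,q7} | {q2} | {q4} | {q6,q10} | {q8} | {q9}.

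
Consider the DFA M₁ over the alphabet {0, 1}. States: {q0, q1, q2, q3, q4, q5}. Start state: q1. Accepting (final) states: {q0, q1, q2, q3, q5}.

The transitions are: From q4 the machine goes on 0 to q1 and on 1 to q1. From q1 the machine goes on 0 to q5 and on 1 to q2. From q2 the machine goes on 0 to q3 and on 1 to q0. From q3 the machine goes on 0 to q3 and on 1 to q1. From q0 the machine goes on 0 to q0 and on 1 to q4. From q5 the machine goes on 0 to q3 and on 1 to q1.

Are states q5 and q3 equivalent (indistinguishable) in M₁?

Yes

All states are reachable from the start state.
Start with accepting vs non-accepting: {q0,q1,q2,q3,q5} | {q4}.
On input 1, block {q0,q1,q2,q3,q5} splits into {q1,q2,q3,q5} and {q0}.
Split {q1,q2,q3,q5} by δ(·,1) → {q1,q3,q5} and {q2}.
Refine {q1,q3,q5} on symbol 1: members go to different blocks, giving {q3,q5} and {q1}.
No further refinement is possible. Final partition (5 blocks): {q3,q5} | {q4} | {q0} | {q2} | {q1}.
q5 and q3 lie in the same block of the stable partition, so they are equivalent — no string distinguishes them.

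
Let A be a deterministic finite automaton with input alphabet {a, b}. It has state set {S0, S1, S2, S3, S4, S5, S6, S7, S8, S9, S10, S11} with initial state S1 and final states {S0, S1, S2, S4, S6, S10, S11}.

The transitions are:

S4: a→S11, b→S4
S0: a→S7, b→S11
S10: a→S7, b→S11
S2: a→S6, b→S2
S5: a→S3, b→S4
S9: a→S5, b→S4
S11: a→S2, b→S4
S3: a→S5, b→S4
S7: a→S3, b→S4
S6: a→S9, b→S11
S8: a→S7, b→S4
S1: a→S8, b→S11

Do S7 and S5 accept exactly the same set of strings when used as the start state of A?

Yes

Reachable states from the start: {S1,S2,S3,S4,S5,S6,S7,S8,S9,S11}. Unreachable: {S0,S10} — drop them.
Initial partition by acceptance: {S1,S2,S4,S6,S11} | {S3,S5,S7,S8,S9}.
On input a, block {S1,S2,S4,S6,S11} splits into {S2,S4,S11} and {S1,S6}.
Split {S2,S4,S11} by δ(·,a) → {S4,S11} and {S2}.
Split {S4,S11} by δ(·,a) → {S4} and {S11}.
The partition is now stable with 5 blocks: {S4} | {S3,S5,S7,S8,S9} | {S1,S6} | {S2} | {S11}.
S7 and S5 lie in the same block of the stable partition, so they are equivalent — no string distinguishes them.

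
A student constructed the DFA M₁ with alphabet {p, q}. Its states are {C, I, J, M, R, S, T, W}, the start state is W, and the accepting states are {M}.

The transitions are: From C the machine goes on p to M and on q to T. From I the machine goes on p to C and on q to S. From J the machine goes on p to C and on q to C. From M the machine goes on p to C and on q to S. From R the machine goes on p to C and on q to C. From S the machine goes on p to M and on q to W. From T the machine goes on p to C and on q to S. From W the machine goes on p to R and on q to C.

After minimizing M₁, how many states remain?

6

States {I,J} cannot be reached from the start state, so discard them.
P0 = {M} | {C,R,S,T,W}.
Refine {C,R,S,T,W} on symbol p: members go to different blocks, giving {R,T,W} and {C,S}.
Refine {R,T,W} on symbol p: members go to different blocks, giving {R,T} and {W}.
Refine {C,S} on symbol q: members go to different blocks, giving {S} and {C}.
On input q, block {R,T} splits into {T} and {R}.
No further refinement is possible. Final partition (6 blocks): {M} | {T} | {S} | {W} | {C} | {R}.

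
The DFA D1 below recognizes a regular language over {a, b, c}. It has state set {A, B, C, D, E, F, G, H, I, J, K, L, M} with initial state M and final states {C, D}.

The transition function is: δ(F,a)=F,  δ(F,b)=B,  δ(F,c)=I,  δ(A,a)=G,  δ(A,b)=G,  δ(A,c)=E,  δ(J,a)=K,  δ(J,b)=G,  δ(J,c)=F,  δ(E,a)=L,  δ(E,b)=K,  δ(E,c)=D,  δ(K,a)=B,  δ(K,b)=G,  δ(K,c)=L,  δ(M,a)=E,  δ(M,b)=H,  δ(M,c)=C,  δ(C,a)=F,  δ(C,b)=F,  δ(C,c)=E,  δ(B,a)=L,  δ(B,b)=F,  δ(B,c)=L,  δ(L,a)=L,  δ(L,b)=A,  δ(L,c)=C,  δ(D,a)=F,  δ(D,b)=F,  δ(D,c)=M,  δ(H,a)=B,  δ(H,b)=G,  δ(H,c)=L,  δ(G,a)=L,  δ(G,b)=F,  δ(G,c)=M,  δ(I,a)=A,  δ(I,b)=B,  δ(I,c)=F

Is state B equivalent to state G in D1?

States {J} cannot be reached from the start state, so discard them.
Initial partition by acceptance: {C,D} | {A,B,E,F,G,H,I,K,L,M}.
On input c, block {A,B,E,F,G,H,I,K,L,M} splits into {A,B,F,G,H,I,K} and {E,L,M}.
Refine {A,B,F,G,H,I,K} on symbol a: members go to different blocks, giving {A,F,H,I,K} and {B,G}.
Refine {A,F,H,I,K} on symbol a: members go to different blocks, giving {A,H,K} and {F,I}.
Refine {F,I} on symbol a: members go to different blocks, giving {F} and {I}.
The partition is now stable with 6 blocks: {C,D} | {A,H,K} | {E,L,M} | {B,G} | {F} | {I}.
B and G lie in the same block of the stable partition, so they are equivalent — no string distinguishes them.

Yes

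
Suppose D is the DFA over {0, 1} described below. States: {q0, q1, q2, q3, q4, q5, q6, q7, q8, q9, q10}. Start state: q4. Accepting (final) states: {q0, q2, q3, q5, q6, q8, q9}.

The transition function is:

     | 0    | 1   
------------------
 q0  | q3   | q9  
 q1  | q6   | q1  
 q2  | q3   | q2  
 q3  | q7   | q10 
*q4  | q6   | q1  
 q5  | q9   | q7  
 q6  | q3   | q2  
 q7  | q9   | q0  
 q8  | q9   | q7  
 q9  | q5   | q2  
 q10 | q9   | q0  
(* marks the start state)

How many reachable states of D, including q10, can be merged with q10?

Reachable states from the start: {q0,q1,q2,q3,q4,q5,q6,q7,q9,q10}. Unreachable: {q8} — drop them.
P0 = {q0,q2,q3,q5,q6,q9} | {q1,q4,q7,q10}.
Refine {q0,q2,q3,q5,q6,q9} on symbol 0: members go to different blocks, giving {q0,q2,q5,q6,q9} and {q3}.
Split {q0,q2,q5,q6,q9} by δ(·,0) → {q0,q2,q6} and {q5,q9}.
On input 1, block {q0,q2,q6} splits into {q2,q6} and {q0}.
Refine {q1,q4,q7,q10} on symbol 0: members go to different blocks, giving {q1,q4} and {q7,q10}.
Split {q5,q9} by δ(·,1) → {q5} and {q9}.
The partition is now stable with 7 blocks: {q2,q6} | {q1,q4} | {q3} | {q5} | {q0} | {q7,q10} | {q9}.
The equivalence class containing q10 is {q7,q10}, of size 2.

2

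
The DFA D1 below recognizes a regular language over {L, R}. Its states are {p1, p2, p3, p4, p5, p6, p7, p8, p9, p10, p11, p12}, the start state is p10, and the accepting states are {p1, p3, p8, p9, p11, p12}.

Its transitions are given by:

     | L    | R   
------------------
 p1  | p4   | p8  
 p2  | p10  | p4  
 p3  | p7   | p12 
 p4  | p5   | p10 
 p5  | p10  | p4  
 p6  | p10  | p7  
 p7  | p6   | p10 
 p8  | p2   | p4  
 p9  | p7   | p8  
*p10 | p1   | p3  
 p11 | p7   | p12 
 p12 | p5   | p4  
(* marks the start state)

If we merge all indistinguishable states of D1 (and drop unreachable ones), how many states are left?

5

Reachable states from the start: {p1,p2,p3,p4,p5,p6,p7,p8,p10,p12}. Unreachable: {p9,p11} — drop them.
Start with accepting vs non-accepting: {p1,p3,p8,p12} | {p2,p4,p5,p6,p7,p10}.
On input R, block {p1,p3,p8,p12} splits into {p1,p3} and {p8,p12}.
Refine {p2,p4,p5,p6,p7,p10} on symbol L: members go to different blocks, giving {p2,p4,p5,p6,p7} and {p10}.
Split {p2,p4,p5,p6,p7} by δ(·,L) → {p2,p5,p6} and {p4,p7}.
Stable partition: {p1,p3} | {p2,p5,p6} | {p8,p12} | {p10} | {p4,p7} — 5 equivalence classes.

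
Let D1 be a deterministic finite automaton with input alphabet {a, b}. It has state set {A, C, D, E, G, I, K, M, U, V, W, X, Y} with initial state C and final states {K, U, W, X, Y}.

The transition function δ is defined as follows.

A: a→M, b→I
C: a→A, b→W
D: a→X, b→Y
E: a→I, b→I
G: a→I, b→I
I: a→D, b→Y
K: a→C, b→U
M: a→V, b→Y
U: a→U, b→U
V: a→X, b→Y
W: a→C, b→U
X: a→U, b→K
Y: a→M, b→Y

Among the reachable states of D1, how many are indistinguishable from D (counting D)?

2

Reachable states from the start: {A,C,D,I,K,M,U,V,W,X,Y}. Unreachable: {E,G} — drop them.
P0 = {K,U,W,X,Y} | {A,C,D,I,M,V}.
On input a, block {K,U,W,X,Y} splits into {K,W,Y} and {U,X}.
Split {K,W,Y} by δ(·,b) → {K,W} and {Y}.
On input a, block {A,C,D,I,M,V} splits into {A,C,I,M} and {D,V}.
Refine {A,C,I,M} on symbol a: members go to different blocks, giving {I,M} and {A,C}.
Split {U,X} by δ(·,b) → {U} and {X}.
On input a, block {A,C} splits into {C} and {A}.
Stable partition: {K,W} | {I,M} | {U} | {Y} | {D,V} | {C} | {X} | {A} — 8 equivalence classes.
State D belongs to the block {D,V}, which has 2 states.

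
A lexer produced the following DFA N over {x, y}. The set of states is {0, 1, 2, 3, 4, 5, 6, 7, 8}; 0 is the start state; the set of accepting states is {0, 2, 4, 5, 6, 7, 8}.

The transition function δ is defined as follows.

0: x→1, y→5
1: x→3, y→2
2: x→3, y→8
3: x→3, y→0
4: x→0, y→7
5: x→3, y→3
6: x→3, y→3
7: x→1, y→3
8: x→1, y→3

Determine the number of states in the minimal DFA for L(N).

3

Reachable states from the start: {0,1,2,3,5,8}. Unreachable: {4,6,7} — drop them.
Initial partition by acceptance: {0,2,5,8} | {1,3}.
Refine {0,2,5,8} on symbol y: members go to different blocks, giving {0,2} and {5,8}.
The partition is now stable with 3 blocks: {0,2} | {1,3} | {5,8}.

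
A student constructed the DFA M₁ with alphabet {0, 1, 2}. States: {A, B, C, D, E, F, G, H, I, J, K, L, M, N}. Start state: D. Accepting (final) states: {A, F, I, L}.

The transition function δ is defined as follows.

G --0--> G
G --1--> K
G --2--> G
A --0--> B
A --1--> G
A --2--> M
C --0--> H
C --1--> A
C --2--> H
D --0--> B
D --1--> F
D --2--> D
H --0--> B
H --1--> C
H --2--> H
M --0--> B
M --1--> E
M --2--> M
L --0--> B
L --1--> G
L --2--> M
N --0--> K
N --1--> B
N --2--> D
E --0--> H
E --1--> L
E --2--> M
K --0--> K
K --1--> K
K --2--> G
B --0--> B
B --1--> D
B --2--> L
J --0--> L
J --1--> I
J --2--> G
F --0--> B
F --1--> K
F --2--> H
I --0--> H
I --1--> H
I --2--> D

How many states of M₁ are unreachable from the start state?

3

Starting at D and following transitions, the reachable set is {A, B, C, D, E, F, G, H, K, L, M}. That leaves I, J, N unreachable — 3 in total.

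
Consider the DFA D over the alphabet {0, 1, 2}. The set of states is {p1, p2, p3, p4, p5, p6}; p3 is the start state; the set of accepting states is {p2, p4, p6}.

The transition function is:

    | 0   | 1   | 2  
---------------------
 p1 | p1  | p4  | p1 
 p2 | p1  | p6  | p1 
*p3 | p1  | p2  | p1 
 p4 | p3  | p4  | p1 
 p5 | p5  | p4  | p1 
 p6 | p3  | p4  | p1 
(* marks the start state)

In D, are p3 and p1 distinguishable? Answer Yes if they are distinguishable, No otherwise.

No

First remove the unreachable states {p5}; 5 states remain.
P0 = {p2,p4,p6} | {p1,p3}.
No further refinement is possible. Final partition (2 blocks): {p2,p4,p6} | {p1,p3}.
p3 and p1 lie in the same block of the stable partition, so they are equivalent — no string distinguishes them.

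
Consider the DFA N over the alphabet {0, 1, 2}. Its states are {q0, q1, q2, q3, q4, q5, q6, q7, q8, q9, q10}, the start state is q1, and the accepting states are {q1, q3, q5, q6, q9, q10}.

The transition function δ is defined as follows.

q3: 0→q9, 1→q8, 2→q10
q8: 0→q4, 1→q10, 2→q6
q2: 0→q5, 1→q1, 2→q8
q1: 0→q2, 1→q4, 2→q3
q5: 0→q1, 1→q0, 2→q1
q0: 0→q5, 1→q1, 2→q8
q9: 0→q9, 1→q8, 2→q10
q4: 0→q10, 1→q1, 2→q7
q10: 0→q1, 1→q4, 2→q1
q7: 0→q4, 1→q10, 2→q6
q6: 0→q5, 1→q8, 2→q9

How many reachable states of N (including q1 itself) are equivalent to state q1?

Initial partition by acceptance: {q1,q3,q5,q6,q9,q10} | {q0,q2,q4,q7,q8}.
Split {q1,q3,q5,q6,q9,q10} by δ(·,0) → {q3,q5,q6,q9,q10} and {q1}.
Refine {q3,q5,q6,q9,q10} on symbol 0: members go to different blocks, giving {q3,q6,q9} and {q5,q10}.
Split {q3,q6,q9} by δ(·,0) → {q3,q9} and {q6}.
Split {q0,q2,q4,q7,q8} by δ(·,0) → {q0,q2,q4} and {q7,q8}.
The partition is now stable with 6 blocks: {q3,q9} | {q0,q2,q4} | {q1} | {q5,q10} | {q6} | {q7,q8}.
State q1 belongs to the block {q1}, which has 1 states.

1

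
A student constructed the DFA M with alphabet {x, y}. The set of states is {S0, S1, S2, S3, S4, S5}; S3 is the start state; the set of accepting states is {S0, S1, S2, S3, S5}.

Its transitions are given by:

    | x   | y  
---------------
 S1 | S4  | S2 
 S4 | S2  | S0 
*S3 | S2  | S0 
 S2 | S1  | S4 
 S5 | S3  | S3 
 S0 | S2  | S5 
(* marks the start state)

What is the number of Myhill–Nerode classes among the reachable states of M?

Initial partition by acceptance: {S0,S1,S2,S3,S5} | {S4}.
Split {S0,S1,S2,S3,S5} by δ(·,x) → {S0,S2,S3,S5} and {S1}.
On input x, block {S0,S2,S3,S5} splits into {S0,S3,S5} and {S2}.
Refine {S0,S3,S5} on symbol x: members go to different blocks, giving {S0,S3} and {S5}.
Split {S0,S3} by δ(·,y) → {S0} and {S3}.
Stable partition: {S0} | {S4} | {S1} | {S2} | {S5} | {S3} — 6 equivalence classes.

6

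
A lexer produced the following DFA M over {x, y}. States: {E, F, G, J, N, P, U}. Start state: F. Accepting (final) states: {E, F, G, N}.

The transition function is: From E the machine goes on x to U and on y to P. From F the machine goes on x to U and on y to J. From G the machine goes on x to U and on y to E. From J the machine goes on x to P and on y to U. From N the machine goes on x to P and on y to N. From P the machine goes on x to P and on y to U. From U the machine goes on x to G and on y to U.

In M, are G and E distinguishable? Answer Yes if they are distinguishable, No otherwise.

Yes

First remove the unreachable states {N}; 6 states remain.
P0 = {E,F,G} | {J,P,U}.
Split {E,F,G} by δ(·,y) → {E,F} and {G}.
Split {J,P,U} by δ(·,x) → {J,P} and {U}.
Stable partition: {E,F} | {J,P} | {G} | {U} — 4 equivalence classes.
G and E end up in different blocks, so they are distinguishable. For instance, the string 'y' is accepted from only G.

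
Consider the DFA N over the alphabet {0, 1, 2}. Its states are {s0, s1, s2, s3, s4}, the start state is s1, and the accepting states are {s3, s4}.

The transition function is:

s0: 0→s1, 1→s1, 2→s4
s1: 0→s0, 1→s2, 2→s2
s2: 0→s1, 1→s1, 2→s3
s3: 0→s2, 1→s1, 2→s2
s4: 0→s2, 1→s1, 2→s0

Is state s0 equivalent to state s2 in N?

Every state is reachable, so we keep all 5.
Start with accepting vs non-accepting: {s3,s4} | {s0,s1,s2}.
Split {s0,s1,s2} by δ(·,2) → {s0,s2} and {s1}.
No further refinement is possible. Final partition (3 blocks): {s3,s4} | {s0,s2} | {s1}.
s0 and s2 lie in the same block of the stable partition, so they are equivalent — no string distinguishes them.

Yes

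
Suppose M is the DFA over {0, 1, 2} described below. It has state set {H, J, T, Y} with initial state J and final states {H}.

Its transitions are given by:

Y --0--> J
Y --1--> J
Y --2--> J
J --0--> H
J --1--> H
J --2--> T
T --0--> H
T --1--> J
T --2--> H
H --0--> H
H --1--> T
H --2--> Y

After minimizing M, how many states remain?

4

Initial partition by acceptance: {H} | {J,T,Y}.
On input 0, block {J,T,Y} splits into {J,T} and {Y}.
On input 1, block {J,T} splits into {J} and {T}.
No further refinement is possible. Final partition (4 blocks): {H} | {J} | {Y} | {T}.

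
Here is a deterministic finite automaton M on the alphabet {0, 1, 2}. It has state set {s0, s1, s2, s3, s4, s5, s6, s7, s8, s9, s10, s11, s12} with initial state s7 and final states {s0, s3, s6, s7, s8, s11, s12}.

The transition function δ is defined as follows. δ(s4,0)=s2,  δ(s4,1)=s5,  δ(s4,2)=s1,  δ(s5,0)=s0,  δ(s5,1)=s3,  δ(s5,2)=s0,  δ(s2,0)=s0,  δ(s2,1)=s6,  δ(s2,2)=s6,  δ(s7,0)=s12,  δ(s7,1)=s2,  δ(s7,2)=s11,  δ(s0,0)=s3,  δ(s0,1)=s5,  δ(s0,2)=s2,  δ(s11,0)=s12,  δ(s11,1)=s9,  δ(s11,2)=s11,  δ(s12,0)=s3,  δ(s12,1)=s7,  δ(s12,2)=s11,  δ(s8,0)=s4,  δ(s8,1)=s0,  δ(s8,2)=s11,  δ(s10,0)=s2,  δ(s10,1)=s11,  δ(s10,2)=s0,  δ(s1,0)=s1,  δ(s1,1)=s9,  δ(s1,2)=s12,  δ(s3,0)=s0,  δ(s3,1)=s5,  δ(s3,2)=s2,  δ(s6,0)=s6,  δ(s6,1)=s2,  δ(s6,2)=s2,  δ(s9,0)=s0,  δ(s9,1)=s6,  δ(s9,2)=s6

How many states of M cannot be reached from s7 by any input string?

Starting at s7 and following transitions, the reachable set is {s0, s2, s3, s5, s6, s7, s9, s11, s12}. That leaves s1, s4, s8, s10 unreachable — 4 in total.

4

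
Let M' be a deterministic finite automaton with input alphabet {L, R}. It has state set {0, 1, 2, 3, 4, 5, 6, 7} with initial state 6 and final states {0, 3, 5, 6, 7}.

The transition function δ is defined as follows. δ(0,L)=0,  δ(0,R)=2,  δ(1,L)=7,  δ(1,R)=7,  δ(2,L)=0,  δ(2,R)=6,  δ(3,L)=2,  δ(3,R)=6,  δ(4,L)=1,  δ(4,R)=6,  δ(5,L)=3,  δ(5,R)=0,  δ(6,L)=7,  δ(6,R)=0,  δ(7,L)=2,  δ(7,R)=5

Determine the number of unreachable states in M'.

2

No path from 6 leads to 1, 4; the other 6 states are all reachable.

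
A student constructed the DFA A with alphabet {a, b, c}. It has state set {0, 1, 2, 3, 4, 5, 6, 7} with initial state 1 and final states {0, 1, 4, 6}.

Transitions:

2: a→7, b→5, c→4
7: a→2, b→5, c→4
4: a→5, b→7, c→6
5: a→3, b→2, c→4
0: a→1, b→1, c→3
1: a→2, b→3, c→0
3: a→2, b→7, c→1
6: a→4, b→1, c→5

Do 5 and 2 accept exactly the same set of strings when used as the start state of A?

All states are reachable from the start state.
Initial partition by acceptance: {0,1,4,6} | {2,3,5,7}.
On input a, block {0,1,4,6} splits into {0,6} and {1,4}.
Stable partition: {0,6} | {2,3,5,7} | {1,4} — 3 equivalence classes.
5 and 2 lie in the same block of the stable partition, so they are equivalent — no string distinguishes them.

Yes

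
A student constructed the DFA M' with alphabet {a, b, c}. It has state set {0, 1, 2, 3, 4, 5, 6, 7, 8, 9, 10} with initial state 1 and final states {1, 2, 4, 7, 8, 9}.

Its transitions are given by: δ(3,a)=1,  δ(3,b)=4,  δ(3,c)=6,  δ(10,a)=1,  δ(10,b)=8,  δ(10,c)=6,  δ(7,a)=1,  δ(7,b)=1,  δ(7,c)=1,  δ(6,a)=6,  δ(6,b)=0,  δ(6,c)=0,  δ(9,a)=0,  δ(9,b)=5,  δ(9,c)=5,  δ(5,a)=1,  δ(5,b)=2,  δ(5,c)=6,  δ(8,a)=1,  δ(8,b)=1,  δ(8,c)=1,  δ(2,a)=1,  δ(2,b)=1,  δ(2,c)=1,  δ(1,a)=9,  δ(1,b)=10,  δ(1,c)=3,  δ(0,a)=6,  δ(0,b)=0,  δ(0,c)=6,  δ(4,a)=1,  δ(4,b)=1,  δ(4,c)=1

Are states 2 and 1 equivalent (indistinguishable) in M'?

States {7} cannot be reached from the start state, so discard them.
P0 = {1,2,4,8,9} | {0,3,5,6,10}.
On input a, block {1,2,4,8,9} splits into {1,2,4,8} and {9}.
Split {1,2,4,8} by δ(·,a) → {2,4,8} and {1}.
Refine {0,3,5,6,10} on symbol a: members go to different blocks, giving {3,5,10} and {0,6}.
No further refinement is possible. Final partition (5 blocks): {2,4,8} | {3,5,10} | {9} | {1} | {0,6}.
2 and 1 end up in different blocks, so they are distinguishable. For instance, the string 'b' is accepted from only 2.

No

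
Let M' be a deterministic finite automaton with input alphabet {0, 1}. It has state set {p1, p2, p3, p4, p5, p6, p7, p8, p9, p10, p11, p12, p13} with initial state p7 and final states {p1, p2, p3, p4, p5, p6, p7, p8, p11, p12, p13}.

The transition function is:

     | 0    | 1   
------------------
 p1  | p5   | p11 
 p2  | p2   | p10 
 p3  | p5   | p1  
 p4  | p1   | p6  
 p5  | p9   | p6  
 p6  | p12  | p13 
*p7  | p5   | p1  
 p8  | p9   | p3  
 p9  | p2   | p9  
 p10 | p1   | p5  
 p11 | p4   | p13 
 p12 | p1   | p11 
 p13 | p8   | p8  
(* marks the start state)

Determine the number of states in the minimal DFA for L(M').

10

Every state is reachable, so we keep all 13.
Initial partition by acceptance: {p1,p2,p3,p4,p5,p6,p7,p8,p11,p12,p13} | {p9,p10}.
Split {p1,p2,p3,p4,p5,p6,p7,p8,p11,p12,p13} by δ(·,0) → {p1,p2,p3,p4,p6,p7,p11,p12,p13} and {p5,p8}.
Refine {p1,p2,p3,p4,p6,p7,p11,p12,p13} on symbol 0: members go to different blocks, giving {p2,p4,p6,p11,p12} and {p1,p3,p7,p13}.
On input 0, block {p2,p4,p6,p11,p12} splits into {p2,p6,p11} and {p4,p12}.
On input 0, block {p2,p6,p11} splits into {p6,p11} and {p2}.
On input 0, block {p9,p10} splits into {p9} and {p10}.
Split {p5,p8} by δ(·,1) → {p5} and {p8}.
On input 0, block {p1,p3,p7,p13} splits into {p1,p3,p7} and {p13}.
Refine {p1,p3,p7} on symbol 1: members go to different blocks, giving {p3,p7} and {p1}.
The partition is now stable with 10 blocks: {p6,p11} | {p9} | {p5} | {p3,p7} | {p4,p12} | {p2} | {p10} | {p8} | {p13} | {p1}.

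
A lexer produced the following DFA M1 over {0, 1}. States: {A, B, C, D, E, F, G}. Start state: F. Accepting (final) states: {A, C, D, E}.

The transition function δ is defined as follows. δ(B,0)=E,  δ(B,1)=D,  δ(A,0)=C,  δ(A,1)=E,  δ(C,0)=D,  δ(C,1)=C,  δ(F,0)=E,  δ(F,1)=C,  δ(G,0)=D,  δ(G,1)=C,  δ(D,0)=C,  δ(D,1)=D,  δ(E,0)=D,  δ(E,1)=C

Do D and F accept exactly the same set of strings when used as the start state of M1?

No

States {A,B,G} cannot be reached from the start state, so discard them.
Start with accepting vs non-accepting: {C,D,E} | {F}.
Stable partition: {C,D,E} | {F} — 2 equivalence classes.
D and F end up in different blocks, so they are distinguishable. For instance, the string 'ε' is accepted from only D.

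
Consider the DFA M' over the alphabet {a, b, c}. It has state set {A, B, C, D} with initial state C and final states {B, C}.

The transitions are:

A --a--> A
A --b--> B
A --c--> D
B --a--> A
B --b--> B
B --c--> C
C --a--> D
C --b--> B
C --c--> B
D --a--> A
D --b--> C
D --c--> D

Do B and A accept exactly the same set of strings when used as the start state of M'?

No

Initial partition by acceptance: {B,C} | {A,D}.
No further refinement is possible. Final partition (2 blocks): {B,C} | {A,D}.
B and A end up in different blocks, so they are distinguishable. For instance, the string 'ε' is accepted from only B.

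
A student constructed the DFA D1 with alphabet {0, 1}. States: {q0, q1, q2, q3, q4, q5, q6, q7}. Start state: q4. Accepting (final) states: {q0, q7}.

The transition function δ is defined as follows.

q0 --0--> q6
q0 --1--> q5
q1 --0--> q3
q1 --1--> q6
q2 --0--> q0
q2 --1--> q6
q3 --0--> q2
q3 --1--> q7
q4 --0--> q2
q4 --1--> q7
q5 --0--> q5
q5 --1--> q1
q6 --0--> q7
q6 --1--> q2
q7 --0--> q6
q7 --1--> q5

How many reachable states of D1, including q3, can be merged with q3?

Start with accepting vs non-accepting: {q0,q7} | {q1,q2,q3,q4,q5,q6}.
Split {q1,q2,q3,q4,q5,q6} by δ(·,0) → {q1,q3,q4,q5} and {q2,q6}.
Split {q1,q3,q4,q5} by δ(·,0) → {q1,q5} and {q3,q4}.
On input 0, block {q1,q5} splits into {q1} and {q5}.
Stable partition: {q0,q7} | {q1} | {q2,q6} | {q3,q4} | {q5} — 5 equivalence classes.
State q3 belongs to the block {q3,q4}, which has 2 states.

2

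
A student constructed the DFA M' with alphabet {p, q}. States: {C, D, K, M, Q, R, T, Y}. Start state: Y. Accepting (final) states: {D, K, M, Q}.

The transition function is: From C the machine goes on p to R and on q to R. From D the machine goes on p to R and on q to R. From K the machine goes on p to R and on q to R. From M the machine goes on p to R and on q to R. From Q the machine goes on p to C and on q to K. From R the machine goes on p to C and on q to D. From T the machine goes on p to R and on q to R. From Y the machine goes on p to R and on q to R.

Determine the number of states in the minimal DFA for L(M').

States {K,M,Q,T} cannot be reached from the start state, so discard them.
P0 = {D} | {C,R,Y}.
On input q, block {C,R,Y} splits into {C,Y} and {R}.
Stable partition: {D} | {C,Y} | {R} — 3 equivalence classes.

3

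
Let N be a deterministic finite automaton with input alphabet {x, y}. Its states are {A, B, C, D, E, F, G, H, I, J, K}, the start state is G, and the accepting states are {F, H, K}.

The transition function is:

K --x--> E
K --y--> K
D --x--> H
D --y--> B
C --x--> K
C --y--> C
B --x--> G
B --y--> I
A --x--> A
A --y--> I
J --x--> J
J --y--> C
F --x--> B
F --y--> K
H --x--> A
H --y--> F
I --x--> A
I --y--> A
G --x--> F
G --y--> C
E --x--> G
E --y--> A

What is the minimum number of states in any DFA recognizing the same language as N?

Reachable states from the start: {A,B,C,E,F,G,I,K}. Unreachable: {D,H,J} — drop them.
Start with accepting vs non-accepting: {F,K} | {A,B,C,E,G,I}.
Split {A,B,C,E,G,I} by δ(·,x) → {A,B,E,I} and {C,G}.
Split {A,B,E,I} by δ(·,x) → {A,I} and {B,E}.
No further refinement is possible. Final partition (4 blocks): {F,K} | {A,I} | {C,G} | {B,E}.

4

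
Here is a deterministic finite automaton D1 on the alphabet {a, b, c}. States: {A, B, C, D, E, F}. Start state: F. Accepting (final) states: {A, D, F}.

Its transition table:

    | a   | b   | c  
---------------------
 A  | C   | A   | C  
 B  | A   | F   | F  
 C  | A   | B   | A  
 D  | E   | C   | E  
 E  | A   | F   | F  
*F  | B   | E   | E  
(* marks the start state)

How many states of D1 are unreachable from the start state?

Starting at F and following transitions, the reachable set is {A, B, C, E, F}. That leaves D unreachable — 1 in total.

1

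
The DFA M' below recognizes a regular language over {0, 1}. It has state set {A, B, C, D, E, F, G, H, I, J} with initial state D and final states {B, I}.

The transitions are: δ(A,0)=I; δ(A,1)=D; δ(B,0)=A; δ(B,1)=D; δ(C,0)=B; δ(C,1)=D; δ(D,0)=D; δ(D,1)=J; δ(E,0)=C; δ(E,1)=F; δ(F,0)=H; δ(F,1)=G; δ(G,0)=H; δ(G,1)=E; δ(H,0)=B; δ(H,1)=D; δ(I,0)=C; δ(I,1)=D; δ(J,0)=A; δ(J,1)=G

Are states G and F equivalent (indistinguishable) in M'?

All states are reachable from the start state.
Start with accepting vs non-accepting: {B,I} | {A,C,D,E,F,G,H,J}.
Split {A,C,D,E,F,G,H,J} by δ(·,0) → {D,E,F,G,J} and {A,C,H}.
Split {D,E,F,G,J} by δ(·,0) → {E,F,G,J} and {D}.
Stable partition: {B,I} | {E,F,G,J} | {A,C,H} | {D} — 4 equivalence classes.
G and F lie in the same block of the stable partition, so they are equivalent — no string distinguishes them.

Yes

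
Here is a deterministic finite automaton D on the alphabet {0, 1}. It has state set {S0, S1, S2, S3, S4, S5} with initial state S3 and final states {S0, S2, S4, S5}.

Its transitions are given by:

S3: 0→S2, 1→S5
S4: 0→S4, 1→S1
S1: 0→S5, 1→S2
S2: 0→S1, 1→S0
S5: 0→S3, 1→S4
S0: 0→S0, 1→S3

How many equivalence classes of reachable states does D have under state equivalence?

Every state is reachable, so we keep all 6.
Initial partition by acceptance: {S0,S2,S4,S5} | {S1,S3}.
Refine {S0,S2,S4,S5} on symbol 0: members go to different blocks, giving {S0,S4} and {S2,S5}.
No further refinement is possible. Final partition (3 blocks): {S0,S4} | {S1,S3} | {S2,S5}.

3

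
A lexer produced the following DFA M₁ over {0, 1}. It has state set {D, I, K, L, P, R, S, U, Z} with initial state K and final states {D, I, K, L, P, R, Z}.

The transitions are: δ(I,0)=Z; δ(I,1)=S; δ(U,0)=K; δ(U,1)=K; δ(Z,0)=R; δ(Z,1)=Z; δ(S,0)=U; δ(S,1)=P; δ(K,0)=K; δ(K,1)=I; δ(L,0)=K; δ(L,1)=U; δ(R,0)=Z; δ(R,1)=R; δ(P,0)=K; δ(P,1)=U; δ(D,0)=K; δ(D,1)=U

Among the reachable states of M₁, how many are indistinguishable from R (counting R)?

States {D,L} cannot be reached from the start state, so discard them.
Initial partition by acceptance: {I,K,P,R,Z} | {S,U}.
Refine {I,K,P,R,Z} on symbol 1: members go to different blocks, giving {K,R,Z} and {I,P}.
Split {K,R,Z} by δ(·,1) → {R,Z} and {K}.
Refine {S,U} on symbol 0: members go to different blocks, giving {U} and {S}.
On input 0, block {I,P} splits into {P} and {I}.
The partition is now stable with 6 blocks: {R,Z} | {U} | {P} | {K} | {S} | {I}.
State R belongs to the block {R,Z}, which has 2 states.

2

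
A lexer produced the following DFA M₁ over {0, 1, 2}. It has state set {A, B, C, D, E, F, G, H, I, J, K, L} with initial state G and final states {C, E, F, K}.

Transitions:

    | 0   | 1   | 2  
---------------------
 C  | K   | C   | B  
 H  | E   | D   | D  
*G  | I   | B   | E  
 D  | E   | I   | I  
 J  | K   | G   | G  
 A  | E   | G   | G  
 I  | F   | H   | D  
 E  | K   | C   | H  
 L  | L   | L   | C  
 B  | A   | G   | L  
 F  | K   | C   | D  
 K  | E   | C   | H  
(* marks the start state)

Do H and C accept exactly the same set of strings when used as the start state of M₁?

No

Reachable states from the start: {A,B,C,D,E,F,G,H,I,K,L}. Unreachable: {J} — drop them.
Start with accepting vs non-accepting: {C,E,F,K} | {A,B,D,G,H,I,L}.
On input 0, block {A,B,D,G,H,I,L} splits into {A,D,H,I} and {B,G,L}.
Split {C,E,F,K} by δ(·,2) → {E,F,K} and {C}.
On input 1, block {A,D,H,I} splits into {D,H,I} and {A}.
Refine {B,G,L} on symbol 0: members go to different blocks, giving {B} and {G} and {L}.
The partition is now stable with 7 blocks: {E,F,K} | {D,H,I} | {B} | {C} | {A} | {G} | {L}.
H and C end up in different blocks, so they are distinguishable. For instance, the string 'ε' is accepted from only C.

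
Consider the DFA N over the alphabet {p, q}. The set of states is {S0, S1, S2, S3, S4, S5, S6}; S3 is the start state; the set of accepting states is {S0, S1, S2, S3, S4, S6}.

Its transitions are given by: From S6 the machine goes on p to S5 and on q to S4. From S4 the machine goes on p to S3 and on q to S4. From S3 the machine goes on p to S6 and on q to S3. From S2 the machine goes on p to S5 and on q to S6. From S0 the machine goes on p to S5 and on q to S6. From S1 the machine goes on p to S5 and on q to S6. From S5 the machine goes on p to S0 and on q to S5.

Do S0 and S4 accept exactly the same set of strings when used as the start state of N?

First remove the unreachable states {S1,S2}; 5 states remain.
Initial partition by acceptance: {S0,S3,S4,S6} | {S5}.
Refine {S0,S3,S4,S6} on symbol p: members go to different blocks, giving {S0,S6} and {S3,S4}.
Split {S0,S6} by δ(·,q) → {S0} and {S6}.
On input p, block {S3,S4} splits into {S3} and {S4}.
Stable partition: {S0} | {S5} | {S3} | {S6} | {S4} — 5 equivalence classes.
S0 and S4 end up in different blocks, so they are distinguishable. For instance, the string 'p' is accepted from only S4.

No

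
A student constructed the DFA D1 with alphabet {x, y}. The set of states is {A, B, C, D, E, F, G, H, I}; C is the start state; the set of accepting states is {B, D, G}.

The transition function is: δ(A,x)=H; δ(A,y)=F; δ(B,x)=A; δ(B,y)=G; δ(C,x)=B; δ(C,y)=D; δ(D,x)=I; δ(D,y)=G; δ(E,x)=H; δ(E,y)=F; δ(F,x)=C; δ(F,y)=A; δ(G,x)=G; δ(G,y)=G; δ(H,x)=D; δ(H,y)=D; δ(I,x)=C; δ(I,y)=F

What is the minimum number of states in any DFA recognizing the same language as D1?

States {E} cannot be reached from the start state, so discard them.
P0 = {B,D,G} | {A,C,F,H,I}.
On input x, block {B,D,G} splits into {B,D} and {G}.
Refine {A,C,F,H,I} on symbol x: members go to different blocks, giving {A,F,I} and {C,H}.
Stable partition: {B,D} | {A,F,I} | {G} | {C,H} — 4 equivalence classes.

4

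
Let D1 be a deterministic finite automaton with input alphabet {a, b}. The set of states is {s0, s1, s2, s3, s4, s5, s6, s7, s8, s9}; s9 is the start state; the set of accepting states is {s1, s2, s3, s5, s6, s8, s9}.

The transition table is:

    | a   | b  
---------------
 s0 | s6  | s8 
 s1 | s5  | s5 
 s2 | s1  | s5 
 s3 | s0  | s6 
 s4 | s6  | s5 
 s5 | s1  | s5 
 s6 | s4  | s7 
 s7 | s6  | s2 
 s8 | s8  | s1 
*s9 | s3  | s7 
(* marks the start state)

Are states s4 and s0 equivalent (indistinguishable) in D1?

Every state is reachable, so we keep all 10.
Start with accepting vs non-accepting: {s1,s2,s3,s5,s6,s8,s9} | {s0,s4,s7}.
On input a, block {s1,s2,s3,s5,s6,s8,s9} splits into {s1,s2,s5,s8,s9} and {s3,s6}.
On input a, block {s1,s2,s5,s8,s9} splits into {s1,s2,s5,s8} and {s9}.
On input b, block {s3,s6} splits into {s3} and {s6}.
The partition is now stable with 5 blocks: {s1,s2,s5,s8} | {s0,s4,s7} | {s3} | {s9} | {s6}.
s4 and s0 lie in the same block of the stable partition, so they are equivalent — no string distinguishes them.

Yes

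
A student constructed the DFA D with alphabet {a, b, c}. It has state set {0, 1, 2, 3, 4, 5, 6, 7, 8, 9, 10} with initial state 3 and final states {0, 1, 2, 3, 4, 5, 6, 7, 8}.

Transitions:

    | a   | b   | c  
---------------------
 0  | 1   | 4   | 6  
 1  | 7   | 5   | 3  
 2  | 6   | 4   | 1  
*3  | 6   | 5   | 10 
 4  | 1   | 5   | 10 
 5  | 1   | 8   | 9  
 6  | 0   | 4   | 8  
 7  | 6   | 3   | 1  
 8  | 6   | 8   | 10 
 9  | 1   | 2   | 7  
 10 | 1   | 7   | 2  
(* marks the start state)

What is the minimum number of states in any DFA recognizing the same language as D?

P0 = {0,1,2,3,4,5,6,7,8} | {9,10}.
Refine {0,1,2,3,4,5,6,7,8} on symbol c: members go to different blocks, giving {0,1,2,6,7} and {3,4,5,8}.
Split {0,1,2,6,7} by δ(·,c) → {0,2,7} and {1,6}.
No further refinement is possible. Final partition (4 blocks): {0,2,7} | {9,10} | {3,4,5,8} | {1,6}.

4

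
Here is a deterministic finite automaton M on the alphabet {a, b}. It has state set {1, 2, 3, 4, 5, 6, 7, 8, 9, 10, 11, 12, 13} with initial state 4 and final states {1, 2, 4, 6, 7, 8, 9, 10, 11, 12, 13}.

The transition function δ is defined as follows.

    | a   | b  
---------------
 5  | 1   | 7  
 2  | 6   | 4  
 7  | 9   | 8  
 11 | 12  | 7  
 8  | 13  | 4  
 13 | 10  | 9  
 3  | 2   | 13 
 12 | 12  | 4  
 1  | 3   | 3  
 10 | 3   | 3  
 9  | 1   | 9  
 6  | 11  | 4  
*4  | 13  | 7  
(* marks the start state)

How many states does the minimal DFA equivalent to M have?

5

Reachable states from the start: {1,2,3,4,6,7,8,9,10,11,12,13}. Unreachable: {5} — drop them.
P0 = {1,2,4,6,7,8,9,10,11,12,13} | {3}.
Split {1,2,4,6,7,8,9,10,11,12,13} by δ(·,a) → {2,4,6,7,8,9,11,12,13} and {1,10}.
Split {2,4,6,7,8,9,11,12,13} by δ(·,a) → {2,4,6,7,8,11,12} and {9,13}.
Refine {2,4,6,7,8,11,12} on symbol a: members go to different blocks, giving {2,6,11,12} and {4,7,8}.
The partition is now stable with 5 blocks: {2,6,11,12} | {3} | {1,10} | {9,13} | {4,7,8}.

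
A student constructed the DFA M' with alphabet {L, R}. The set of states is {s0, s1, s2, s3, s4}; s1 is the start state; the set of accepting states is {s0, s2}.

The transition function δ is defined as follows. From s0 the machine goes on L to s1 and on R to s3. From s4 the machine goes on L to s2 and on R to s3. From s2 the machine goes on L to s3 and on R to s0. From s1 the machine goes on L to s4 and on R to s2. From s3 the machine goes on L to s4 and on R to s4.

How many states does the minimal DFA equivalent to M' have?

5

All states are reachable from the start state.
Initial partition by acceptance: {s0,s2} | {s1,s3,s4}.
On input R, block {s0,s2} splits into {s0} and {s2}.
Refine {s1,s3,s4} on symbol L: members go to different blocks, giving {s1,s3} and {s4}.
Refine {s1,s3} on symbol R: members go to different blocks, giving {s1} and {s3}.
No further refinement is possible. Final partition (5 blocks): {s0} | {s1} | {s2} | {s4} | {s3}.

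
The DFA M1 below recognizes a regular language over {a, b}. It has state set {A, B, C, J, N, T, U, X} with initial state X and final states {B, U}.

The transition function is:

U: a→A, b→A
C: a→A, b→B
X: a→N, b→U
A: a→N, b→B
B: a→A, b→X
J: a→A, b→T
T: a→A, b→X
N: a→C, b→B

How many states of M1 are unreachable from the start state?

2

Starting at X and following transitions, the reachable set is {A, B, C, N, U, X}. That leaves J, T unreachable — 2 in total.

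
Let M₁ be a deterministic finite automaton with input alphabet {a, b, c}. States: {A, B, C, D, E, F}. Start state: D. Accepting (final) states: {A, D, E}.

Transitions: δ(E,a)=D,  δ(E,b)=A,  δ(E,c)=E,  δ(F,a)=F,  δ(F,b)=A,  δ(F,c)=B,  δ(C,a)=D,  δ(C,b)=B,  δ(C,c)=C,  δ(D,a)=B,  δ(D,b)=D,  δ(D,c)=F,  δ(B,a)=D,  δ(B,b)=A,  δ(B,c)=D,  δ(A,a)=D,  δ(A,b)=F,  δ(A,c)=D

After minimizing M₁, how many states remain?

States {C,E} cannot be reached from the start state, so discard them.
P0 = {A,D} | {B,F}.
Split {A,D} by δ(·,a) → {A} and {D}.
On input a, block {B,F} splits into {B} and {F}.
The partition is now stable with 4 blocks: {A} | {B} | {D} | {F}.

4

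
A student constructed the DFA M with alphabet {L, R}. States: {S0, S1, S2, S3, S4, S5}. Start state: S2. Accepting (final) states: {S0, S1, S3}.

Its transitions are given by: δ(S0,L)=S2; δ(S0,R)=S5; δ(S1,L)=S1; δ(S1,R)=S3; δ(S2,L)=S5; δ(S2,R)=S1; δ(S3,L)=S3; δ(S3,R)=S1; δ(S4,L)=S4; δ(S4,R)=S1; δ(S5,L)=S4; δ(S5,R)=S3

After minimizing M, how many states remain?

2

First remove the unreachable states {S0}; 5 states remain.
P0 = {S1,S3} | {S2,S4,S5}.
The partition is now stable with 2 blocks: {S1,S3} | {S2,S4,S5}.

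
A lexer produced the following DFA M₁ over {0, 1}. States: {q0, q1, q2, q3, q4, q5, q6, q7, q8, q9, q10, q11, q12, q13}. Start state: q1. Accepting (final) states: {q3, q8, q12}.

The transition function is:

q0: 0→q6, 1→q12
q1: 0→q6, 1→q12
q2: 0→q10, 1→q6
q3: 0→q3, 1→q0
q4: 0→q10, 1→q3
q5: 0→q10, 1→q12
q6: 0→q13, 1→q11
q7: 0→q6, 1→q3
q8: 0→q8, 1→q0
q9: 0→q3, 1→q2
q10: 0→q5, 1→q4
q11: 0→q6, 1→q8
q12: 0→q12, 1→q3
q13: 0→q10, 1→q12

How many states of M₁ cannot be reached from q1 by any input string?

3

No path from q1 leads to q2, q7, q9; the other 11 states are all reachable.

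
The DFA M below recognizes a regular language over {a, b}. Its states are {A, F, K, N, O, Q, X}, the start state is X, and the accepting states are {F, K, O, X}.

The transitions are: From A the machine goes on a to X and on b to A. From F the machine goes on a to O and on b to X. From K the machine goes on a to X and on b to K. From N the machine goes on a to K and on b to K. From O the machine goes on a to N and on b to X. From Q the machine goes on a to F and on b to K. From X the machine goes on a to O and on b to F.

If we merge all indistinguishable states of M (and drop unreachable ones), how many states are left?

4

First remove the unreachable states {A,Q}; 5 states remain.
Start with accepting vs non-accepting: {F,K,O,X} | {N}.
Refine {F,K,O,X} on symbol a: members go to different blocks, giving {F,K,X} and {O}.
On input a, block {F,K,X} splits into {F,X} and {K}.
Stable partition: {F,X} | {N} | {O} | {K} — 4 equivalence classes.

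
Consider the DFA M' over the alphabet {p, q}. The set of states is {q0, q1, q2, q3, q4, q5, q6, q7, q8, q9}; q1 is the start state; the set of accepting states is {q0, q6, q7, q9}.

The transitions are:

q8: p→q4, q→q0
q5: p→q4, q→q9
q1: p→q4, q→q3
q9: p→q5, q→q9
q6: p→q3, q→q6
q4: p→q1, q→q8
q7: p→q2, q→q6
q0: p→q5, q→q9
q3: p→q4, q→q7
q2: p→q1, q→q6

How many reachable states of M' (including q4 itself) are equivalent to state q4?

2

All states are reachable from the start state.
Start with accepting vs non-accepting: {q0,q6,q7,q9} | {q1,q2,q3,q4,q5,q8}.
Split {q1,q2,q3,q4,q5,q8} by δ(·,q) → {q2,q3,q5,q8} and {q1,q4}.
The partition is now stable with 3 blocks: {q0,q6,q7,q9} | {q2,q3,q5,q8} | {q1,q4}.
State q4 belongs to the block {q1,q4}, which has 2 states.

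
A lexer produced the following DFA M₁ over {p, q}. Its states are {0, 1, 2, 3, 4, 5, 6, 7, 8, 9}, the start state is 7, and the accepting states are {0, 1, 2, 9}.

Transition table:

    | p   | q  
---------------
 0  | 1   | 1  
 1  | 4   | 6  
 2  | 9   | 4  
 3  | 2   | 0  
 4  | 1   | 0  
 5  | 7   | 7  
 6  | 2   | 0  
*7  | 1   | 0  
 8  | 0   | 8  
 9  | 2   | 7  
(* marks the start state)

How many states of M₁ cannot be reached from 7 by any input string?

3

Starting at 7 and following transitions, the reachable set is {0, 1, 2, 4, 6, 7, 9}. That leaves 3, 5, 8 unreachable — 3 in total.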